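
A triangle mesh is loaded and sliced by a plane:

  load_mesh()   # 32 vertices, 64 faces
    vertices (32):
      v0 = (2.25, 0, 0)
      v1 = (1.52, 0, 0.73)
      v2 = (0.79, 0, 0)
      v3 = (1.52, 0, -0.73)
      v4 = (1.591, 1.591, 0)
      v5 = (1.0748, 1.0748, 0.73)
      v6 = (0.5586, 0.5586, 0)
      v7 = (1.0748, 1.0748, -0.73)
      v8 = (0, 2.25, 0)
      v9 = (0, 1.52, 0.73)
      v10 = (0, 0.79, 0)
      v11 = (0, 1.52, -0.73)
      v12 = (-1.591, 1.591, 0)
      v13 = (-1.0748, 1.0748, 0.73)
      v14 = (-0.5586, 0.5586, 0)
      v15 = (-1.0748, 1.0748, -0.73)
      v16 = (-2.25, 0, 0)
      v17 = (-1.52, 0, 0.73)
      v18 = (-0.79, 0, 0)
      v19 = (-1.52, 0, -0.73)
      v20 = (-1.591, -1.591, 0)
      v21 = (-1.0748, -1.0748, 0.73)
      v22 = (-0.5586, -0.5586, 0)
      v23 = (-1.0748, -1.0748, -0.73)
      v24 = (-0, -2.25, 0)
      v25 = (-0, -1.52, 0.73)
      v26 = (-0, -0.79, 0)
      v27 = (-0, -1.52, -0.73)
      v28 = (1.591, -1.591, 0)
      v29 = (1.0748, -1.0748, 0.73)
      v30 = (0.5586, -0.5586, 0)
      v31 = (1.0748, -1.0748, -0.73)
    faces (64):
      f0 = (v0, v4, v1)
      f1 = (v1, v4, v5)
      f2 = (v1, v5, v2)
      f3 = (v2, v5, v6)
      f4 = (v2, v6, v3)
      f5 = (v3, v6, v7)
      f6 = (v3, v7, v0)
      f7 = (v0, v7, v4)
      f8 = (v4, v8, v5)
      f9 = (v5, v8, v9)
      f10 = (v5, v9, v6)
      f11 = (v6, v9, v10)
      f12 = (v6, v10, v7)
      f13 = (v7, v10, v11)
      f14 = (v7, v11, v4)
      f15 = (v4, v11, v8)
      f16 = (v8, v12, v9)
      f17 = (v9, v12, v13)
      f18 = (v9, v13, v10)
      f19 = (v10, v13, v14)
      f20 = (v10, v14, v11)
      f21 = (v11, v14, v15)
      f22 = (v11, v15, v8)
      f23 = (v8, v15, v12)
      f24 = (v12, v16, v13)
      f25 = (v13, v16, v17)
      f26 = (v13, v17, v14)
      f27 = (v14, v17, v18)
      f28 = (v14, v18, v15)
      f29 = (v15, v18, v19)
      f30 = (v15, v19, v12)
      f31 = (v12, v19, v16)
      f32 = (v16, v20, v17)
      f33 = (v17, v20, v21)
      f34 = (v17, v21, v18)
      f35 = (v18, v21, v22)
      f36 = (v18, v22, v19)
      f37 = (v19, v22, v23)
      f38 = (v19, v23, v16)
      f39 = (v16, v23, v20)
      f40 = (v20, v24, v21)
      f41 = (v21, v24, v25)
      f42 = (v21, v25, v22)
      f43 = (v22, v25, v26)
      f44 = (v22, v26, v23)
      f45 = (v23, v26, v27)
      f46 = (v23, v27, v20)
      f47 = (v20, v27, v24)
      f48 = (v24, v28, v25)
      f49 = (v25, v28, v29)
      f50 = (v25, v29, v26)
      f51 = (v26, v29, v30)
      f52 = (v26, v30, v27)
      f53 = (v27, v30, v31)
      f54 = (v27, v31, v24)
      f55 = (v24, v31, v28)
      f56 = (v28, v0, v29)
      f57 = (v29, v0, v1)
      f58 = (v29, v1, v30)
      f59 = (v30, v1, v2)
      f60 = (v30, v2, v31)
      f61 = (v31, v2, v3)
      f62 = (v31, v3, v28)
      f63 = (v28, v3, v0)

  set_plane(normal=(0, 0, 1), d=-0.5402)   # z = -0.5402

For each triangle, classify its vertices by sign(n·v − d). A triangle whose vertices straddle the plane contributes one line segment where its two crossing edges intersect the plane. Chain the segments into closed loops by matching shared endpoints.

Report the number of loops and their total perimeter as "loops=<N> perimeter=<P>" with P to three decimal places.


Straddling triangles (32 of 64):
  (v2,v6,v3) [++-] → (1.27004, 0.145236, -0.5402)–(1.3302, 0, -0.5402)  len=0.1572
  (v3,v6,v7) [-+-] → (1.27004, 0.145236, -0.5402)–(0.940588, 0.940588, -0.5402)  len=0.8609
  (v3,v7,v0) [--+] → (1.38035, 0.795352, -0.5402)–(1.7098, 0, -0.5402)  len=0.8609
  (v0,v7,v4) [+-+] → (1.38035, 0.795352, -0.5402)–(1.20901, 1.20901, -0.5402)  len=0.4477
  (v6,v10,v7) [++-] → (0.795352, 1.00075, -0.5402)–(0.940588, 0.940588, -0.5402)  len=0.1572
  (v7,v10,v11) [-+-] → (0.795352, 1.00075, -0.5402)–(0, 1.3302, -0.5402)  len=0.8609
  (v7,v11,v4) [--+] → (0.41366, 1.53846, -0.5402)–(1.20901, 1.20901, -0.5402)  len=0.8609
  (v4,v11,v8) [+-+] → (0.41366, 1.53846, -0.5402)–(0, 1.7098, -0.5402)  len=0.4477
  (v10,v14,v11) [++-] → (-0.145236, 1.27004, -0.5402)–(0, 1.3302, -0.5402)  len=0.1572
  (v11,v14,v15) [-+-] → (-0.145236, 1.27004, -0.5402)–(-0.940588, 0.940588, -0.5402)  len=0.8609
  (v11,v15,v8) [--+] → (-0.795352, 1.38035, -0.5402)–(0, 1.7098, -0.5402)  len=0.8609
  (v8,v15,v12) [+-+] → (-0.795352, 1.38035, -0.5402)–(-1.20901, 1.20901, -0.5402)  len=0.4477
  (v14,v18,v15) [++-] → (-1.00075, 0.795352, -0.5402)–(-0.940588, 0.940588, -0.5402)  len=0.1572
  (v15,v18,v19) [-+-] → (-1.00075, 0.795352, -0.5402)–(-1.3302, 0, -0.5402)  len=0.8609
  (v15,v19,v12) [--+] → (-1.53846, 0.41366, -0.5402)–(-1.20901, 1.20901, -0.5402)  len=0.8609
  (v12,v19,v16) [+-+] → (-1.53846, 0.41366, -0.5402)–(-1.7098, 0, -0.5402)  len=0.4477
  (v18,v22,v19) [++-] → (-1.27004, -0.145236, -0.5402)–(-1.3302, 0, -0.5402)  len=0.1572
  (v19,v22,v23) [-+-] → (-1.27004, -0.145236, -0.5402)–(-0.940588, -0.940588, -0.5402)  len=0.8609
  (v19,v23,v16) [--+] → (-1.38035, -0.795352, -0.5402)–(-1.7098, 0, -0.5402)  len=0.8609
  (v16,v23,v20) [+-+] → (-1.38035, -0.795352, -0.5402)–(-1.20901, -1.20901, -0.5402)  len=0.4477
  (v22,v26,v23) [++-] → (-0.795352, -1.00075, -0.5402)–(-0.940588, -0.940588, -0.5402)  len=0.1572
  (v23,v26,v27) [-+-] → (-0.795352, -1.00075, -0.5402)–(0, -1.3302, -0.5402)  len=0.8609
  (v23,v27,v20) [--+] → (-0.41366, -1.53846, -0.5402)–(-1.20901, -1.20901, -0.5402)  len=0.8609
  (v20,v27,v24) [+-+] → (-0.41366, -1.53846, -0.5402)–(0, -1.7098, -0.5402)  len=0.4477
  (v26,v30,v27) [++-] → (0.145236, -1.27004, -0.5402)–(0, -1.3302, -0.5402)  len=0.1572
  (v27,v30,v31) [-+-] → (0.145236, -1.27004, -0.5402)–(0.940588, -0.940588, -0.5402)  len=0.8609
  (v27,v31,v24) [--+] → (0.795352, -1.38035, -0.5402)–(0, -1.7098, -0.5402)  len=0.8609
  (v24,v31,v28) [+-+] → (0.795352, -1.38035, -0.5402)–(1.20901, -1.20901, -0.5402)  len=0.4477
  (v30,v2,v31) [++-] → (1.00075, -0.795352, -0.5402)–(0.940588, -0.940588, -0.5402)  len=0.1572
  (v31,v2,v3) [-+-] → (1.00075, -0.795352, -0.5402)–(1.3302, 0, -0.5402)  len=0.8609
  (v31,v3,v28) [--+] → (1.53846, -0.41366, -0.5402)–(1.20901, -1.20901, -0.5402)  len=0.8609
  (v28,v3,v0) [+-+] → (1.53846, -0.41366, -0.5402)–(1.7098, 0, -0.5402)  len=0.4477

Chained into 2 loop(s):
  loop 1: 16 segments, perimeter = 8.1447
  loop 2: 16 segments, perimeter = 10.4690
Total perimeter = 18.614

loops=2 perimeter=18.614


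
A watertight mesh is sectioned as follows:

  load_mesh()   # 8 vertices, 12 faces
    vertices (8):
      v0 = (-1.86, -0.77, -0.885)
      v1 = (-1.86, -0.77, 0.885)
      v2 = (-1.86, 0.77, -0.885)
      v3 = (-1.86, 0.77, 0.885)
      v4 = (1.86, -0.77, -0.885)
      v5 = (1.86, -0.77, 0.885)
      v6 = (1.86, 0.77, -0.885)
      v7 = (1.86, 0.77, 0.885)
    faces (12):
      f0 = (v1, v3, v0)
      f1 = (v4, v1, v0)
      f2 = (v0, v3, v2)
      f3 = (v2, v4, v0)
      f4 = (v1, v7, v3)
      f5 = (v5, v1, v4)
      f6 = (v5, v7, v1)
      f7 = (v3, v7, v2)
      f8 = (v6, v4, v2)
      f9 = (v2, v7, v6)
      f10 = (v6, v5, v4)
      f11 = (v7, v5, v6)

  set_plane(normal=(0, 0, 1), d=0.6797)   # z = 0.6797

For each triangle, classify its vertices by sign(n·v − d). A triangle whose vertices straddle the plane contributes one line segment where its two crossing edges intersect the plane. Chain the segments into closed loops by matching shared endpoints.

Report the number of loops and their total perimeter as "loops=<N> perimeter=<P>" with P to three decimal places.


loops=1 perimeter=10.520

Straddling triangles (8 of 12):
  (v1,v3,v0) [++-] → (-1.86, 0.591377, 0.6797)–(-1.86, -0.77, 0.6797)  len=1.3614
  (v4,v1,v0) [-+-] → (-1.42852, -0.77, 0.6797)–(-1.86, -0.77, 0.6797)  len=0.4315
  (v0,v3,v2) [-+-] → (-1.86, 0.591377, 0.6797)–(-1.86, 0.77, 0.6797)  len=0.1786
  (v5,v1,v4) [++-] → (-1.42852, -0.77, 0.6797)–(1.86, -0.77, 0.6797)  len=3.2885
  (v3,v7,v2) [++-] → (1.42852, 0.77, 0.6797)–(-1.86, 0.77, 0.6797)  len=3.2885
  (v2,v7,v6) [-+-] → (1.42852, 0.77, 0.6797)–(1.86, 0.77, 0.6797)  len=0.4315
  (v6,v5,v4) [-+-] → (1.86, -0.591377, 0.6797)–(1.86, -0.77, 0.6797)  len=0.1786
  (v7,v5,v6) [++-] → (1.86, -0.591377, 0.6797)–(1.86, 0.77, 0.6797)  len=1.3614

Chained into 1 loop(s):
  loop 1: 8 segments, perimeter = 10.5200
Total perimeter = 10.520


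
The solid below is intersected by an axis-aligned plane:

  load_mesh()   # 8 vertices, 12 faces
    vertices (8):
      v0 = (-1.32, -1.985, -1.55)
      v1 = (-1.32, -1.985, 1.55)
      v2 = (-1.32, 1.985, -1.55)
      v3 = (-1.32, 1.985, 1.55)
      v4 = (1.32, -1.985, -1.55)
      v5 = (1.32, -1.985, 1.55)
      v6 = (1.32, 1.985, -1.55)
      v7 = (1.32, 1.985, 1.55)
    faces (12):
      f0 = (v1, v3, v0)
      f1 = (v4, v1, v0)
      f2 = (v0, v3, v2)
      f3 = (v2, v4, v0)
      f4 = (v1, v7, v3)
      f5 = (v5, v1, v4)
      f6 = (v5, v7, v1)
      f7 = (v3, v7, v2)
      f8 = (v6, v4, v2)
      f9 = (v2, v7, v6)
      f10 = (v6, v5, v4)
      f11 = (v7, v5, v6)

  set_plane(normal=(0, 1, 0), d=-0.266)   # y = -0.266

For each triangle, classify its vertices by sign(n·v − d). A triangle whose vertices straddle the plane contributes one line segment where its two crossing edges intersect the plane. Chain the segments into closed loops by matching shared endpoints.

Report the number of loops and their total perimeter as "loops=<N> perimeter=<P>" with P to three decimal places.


loops=1 perimeter=11.480

Straddling triangles (8 of 12):
  (v1,v3,v0) [-+-] → (-1.32, -0.266, 1.55)–(-1.32, -0.266, -0.207708)  len=1.7577
  (v0,v3,v2) [-++] → (-1.32, -0.266, -0.207708)–(-1.32, -0.266, -1.55)  len=1.3423
  (v2,v4,v0) [+--] → (0.176887, -0.266, -1.55)–(-1.32, -0.266, -1.55)  len=1.4969
  (v1,v7,v3) [-++] → (-0.176887, -0.266, 1.55)–(-1.32, -0.266, 1.55)  len=1.1431
  (v5,v7,v1) [-+-] → (1.32, -0.266, 1.55)–(-0.176887, -0.266, 1.55)  len=1.4969
  (v6,v4,v2) [+-+] → (1.32, -0.266, -1.55)–(0.176887, -0.266, -1.55)  len=1.1431
  (v6,v5,v4) [+--] → (1.32, -0.266, 0.207708)–(1.32, -0.266, -1.55)  len=1.7577
  (v7,v5,v6) [+-+] → (1.32, -0.266, 1.55)–(1.32, -0.266, 0.207708)  len=1.3423

Chained into 1 loop(s):
  loop 1: 8 segments, perimeter = 11.4800
Total perimeter = 11.480


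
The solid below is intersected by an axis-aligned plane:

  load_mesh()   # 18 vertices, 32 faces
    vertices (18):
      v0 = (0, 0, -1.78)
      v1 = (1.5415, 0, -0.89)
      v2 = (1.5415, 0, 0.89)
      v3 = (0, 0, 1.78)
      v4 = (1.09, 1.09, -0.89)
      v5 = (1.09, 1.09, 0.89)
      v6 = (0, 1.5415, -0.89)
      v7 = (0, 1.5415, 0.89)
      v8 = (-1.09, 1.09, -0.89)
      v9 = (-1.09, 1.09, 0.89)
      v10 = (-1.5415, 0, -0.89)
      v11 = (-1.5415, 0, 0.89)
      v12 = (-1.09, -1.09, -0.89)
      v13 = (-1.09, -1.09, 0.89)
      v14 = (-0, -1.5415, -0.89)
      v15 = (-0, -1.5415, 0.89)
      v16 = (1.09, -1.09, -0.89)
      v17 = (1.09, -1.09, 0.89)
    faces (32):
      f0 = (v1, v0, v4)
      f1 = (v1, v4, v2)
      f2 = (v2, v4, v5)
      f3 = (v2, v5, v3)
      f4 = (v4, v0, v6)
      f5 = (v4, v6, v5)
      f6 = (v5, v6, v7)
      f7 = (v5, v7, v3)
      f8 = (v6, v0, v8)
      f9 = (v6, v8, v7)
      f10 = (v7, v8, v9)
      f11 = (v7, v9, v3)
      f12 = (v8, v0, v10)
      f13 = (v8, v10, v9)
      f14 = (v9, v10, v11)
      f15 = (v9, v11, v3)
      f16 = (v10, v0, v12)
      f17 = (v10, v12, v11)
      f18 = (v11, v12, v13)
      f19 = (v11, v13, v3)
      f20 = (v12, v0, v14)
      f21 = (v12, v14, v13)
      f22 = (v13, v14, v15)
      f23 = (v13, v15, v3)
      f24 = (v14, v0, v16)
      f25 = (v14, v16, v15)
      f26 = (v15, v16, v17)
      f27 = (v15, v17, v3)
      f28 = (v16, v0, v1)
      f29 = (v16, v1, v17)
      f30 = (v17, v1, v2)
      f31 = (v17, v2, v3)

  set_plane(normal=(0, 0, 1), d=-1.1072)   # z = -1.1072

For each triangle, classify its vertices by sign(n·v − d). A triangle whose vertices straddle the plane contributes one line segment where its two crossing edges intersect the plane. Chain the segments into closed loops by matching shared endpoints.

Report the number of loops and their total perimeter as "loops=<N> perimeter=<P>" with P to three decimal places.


Straddling triangles (8 of 32):
  (v1,v0,v4) [+-+] → (1.1653, 0, -1.1072)–(0.823991, 0.823991, -1.1072)  len=0.8919
  (v4,v0,v6) [+-+] → (0.823991, 0.823991, -1.1072)–(0, 1.1653, -1.1072)  len=0.8919
  (v6,v0,v8) [+-+] → (0, 1.1653, -1.1072)–(-0.823991, 0.823991, -1.1072)  len=0.8919
  (v8,v0,v10) [+-+] → (-0.823991, 0.823991, -1.1072)–(-1.1653, 0, -1.1072)  len=0.8919
  (v10,v0,v12) [+-+] → (-1.1653, 0, -1.1072)–(-0.823991, -0.823991, -1.1072)  len=0.8919
  (v12,v0,v14) [+-+] → (-0.823991, -0.823991, -1.1072)–(0, -1.1653, -1.1072)  len=0.8919
  (v14,v0,v16) [+-+] → (0, -1.1653, -1.1072)–(0.823991, -0.823991, -1.1072)  len=0.8919
  (v16,v0,v1) [+-+] → (0.823991, -0.823991, -1.1072)–(1.1653, 0, -1.1072)  len=0.8919

Chained into 1 loop(s):
  loop 1: 8 segments, perimeter = 7.1351
Total perimeter = 7.135

loops=1 perimeter=7.135


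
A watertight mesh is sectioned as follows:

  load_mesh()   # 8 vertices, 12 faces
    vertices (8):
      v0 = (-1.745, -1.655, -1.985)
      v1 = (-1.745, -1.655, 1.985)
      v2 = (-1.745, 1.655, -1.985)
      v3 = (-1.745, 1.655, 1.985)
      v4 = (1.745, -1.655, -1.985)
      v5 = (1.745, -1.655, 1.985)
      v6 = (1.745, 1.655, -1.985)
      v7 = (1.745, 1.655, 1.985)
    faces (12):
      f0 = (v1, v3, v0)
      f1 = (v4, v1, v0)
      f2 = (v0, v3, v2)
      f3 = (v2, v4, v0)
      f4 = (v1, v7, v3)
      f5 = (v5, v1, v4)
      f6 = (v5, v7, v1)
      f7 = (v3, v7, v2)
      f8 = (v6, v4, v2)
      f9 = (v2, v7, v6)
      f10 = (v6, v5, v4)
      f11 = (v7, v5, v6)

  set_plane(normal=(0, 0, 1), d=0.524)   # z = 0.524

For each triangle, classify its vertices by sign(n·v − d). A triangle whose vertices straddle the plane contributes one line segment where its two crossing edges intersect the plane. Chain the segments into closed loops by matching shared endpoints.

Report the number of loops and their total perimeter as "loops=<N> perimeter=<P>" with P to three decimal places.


loops=1 perimeter=13.600

Straddling triangles (8 of 12):
  (v1,v3,v0) [++-] → (-1.745, 0.436887, 0.524)–(-1.745, -1.655, 0.524)  len=2.0919
  (v4,v1,v0) [-+-] → (-0.460645, -1.655, 0.524)–(-1.745, -1.655, 0.524)  len=1.2844
  (v0,v3,v2) [-+-] → (-1.745, 0.436887, 0.524)–(-1.745, 1.655, 0.524)  len=1.2181
  (v5,v1,v4) [++-] → (-0.460645, -1.655, 0.524)–(1.745, -1.655, 0.524)  len=2.2056
  (v3,v7,v2) [++-] → (0.460645, 1.655, 0.524)–(-1.745, 1.655, 0.524)  len=2.2056
  (v2,v7,v6) [-+-] → (0.460645, 1.655, 0.524)–(1.745, 1.655, 0.524)  len=1.2844
  (v6,v5,v4) [-+-] → (1.745, -0.436887, 0.524)–(1.745, -1.655, 0.524)  len=1.2181
  (v7,v5,v6) [++-] → (1.745, -0.436887, 0.524)–(1.745, 1.655, 0.524)  len=2.0919

Chained into 1 loop(s):
  loop 1: 8 segments, perimeter = 13.6000
Total perimeter = 13.600


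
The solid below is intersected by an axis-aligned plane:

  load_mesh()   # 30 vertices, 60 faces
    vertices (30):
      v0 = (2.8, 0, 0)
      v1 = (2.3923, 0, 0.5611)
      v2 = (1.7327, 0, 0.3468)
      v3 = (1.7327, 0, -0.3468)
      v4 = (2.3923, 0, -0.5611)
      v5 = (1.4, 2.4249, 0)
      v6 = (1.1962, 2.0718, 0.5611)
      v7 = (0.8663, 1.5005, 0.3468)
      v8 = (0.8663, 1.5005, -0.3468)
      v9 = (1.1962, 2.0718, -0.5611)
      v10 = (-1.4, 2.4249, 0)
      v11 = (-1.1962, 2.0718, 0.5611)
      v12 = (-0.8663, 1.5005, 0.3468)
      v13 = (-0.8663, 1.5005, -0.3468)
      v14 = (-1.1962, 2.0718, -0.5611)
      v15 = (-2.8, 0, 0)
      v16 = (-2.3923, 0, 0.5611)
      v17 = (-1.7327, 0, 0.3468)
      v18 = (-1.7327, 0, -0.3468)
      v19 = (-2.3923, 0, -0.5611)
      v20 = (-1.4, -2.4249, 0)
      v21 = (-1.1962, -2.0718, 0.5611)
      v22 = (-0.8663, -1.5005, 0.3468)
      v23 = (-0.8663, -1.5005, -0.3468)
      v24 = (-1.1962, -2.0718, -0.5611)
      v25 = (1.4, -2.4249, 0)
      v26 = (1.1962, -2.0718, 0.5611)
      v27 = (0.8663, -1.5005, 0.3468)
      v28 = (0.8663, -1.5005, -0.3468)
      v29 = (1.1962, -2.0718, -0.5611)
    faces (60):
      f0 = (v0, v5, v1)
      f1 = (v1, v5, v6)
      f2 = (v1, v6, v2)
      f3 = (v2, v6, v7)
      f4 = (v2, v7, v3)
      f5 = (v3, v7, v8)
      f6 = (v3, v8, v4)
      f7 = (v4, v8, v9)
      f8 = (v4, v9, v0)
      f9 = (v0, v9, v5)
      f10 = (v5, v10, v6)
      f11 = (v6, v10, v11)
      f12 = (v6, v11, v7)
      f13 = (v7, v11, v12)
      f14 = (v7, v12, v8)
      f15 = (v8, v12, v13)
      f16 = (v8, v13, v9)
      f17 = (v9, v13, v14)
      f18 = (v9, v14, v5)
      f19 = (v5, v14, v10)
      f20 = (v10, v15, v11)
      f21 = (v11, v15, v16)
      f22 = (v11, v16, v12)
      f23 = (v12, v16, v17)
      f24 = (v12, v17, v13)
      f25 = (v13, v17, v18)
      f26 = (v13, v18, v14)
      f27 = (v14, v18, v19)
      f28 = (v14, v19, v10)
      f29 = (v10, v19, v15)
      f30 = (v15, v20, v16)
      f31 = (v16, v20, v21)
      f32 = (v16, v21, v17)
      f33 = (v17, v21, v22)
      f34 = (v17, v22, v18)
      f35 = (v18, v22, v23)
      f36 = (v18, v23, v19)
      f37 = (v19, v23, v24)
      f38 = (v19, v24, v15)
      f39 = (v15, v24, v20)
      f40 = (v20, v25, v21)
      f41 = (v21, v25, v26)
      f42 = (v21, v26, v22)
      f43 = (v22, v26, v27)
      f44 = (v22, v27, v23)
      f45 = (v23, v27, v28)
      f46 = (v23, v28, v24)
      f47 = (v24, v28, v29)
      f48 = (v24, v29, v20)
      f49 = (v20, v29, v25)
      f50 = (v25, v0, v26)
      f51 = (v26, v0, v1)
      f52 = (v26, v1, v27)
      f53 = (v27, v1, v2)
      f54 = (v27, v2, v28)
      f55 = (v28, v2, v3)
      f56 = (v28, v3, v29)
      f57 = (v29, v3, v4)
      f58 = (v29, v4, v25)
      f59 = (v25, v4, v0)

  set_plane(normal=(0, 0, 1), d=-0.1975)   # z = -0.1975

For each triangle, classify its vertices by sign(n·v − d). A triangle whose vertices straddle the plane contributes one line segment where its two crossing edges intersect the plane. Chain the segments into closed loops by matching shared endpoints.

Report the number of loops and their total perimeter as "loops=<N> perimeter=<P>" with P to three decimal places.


loops=2 perimeter=26.335

Straddling triangles (24 of 60):
  (v2,v7,v3) [++-] → (1.5462, 0.322988, -0.1975)–(1.7327, 0, -0.1975)  len=0.3730
  (v3,v7,v8) [-+-] → (1.5462, 0.322988, -0.1975)–(0.8663, 1.5005, -0.1975)  len=1.3597
  (v4,v9,v0) [--+] → (2.23548, 0.729247, -0.1975)–(2.65649, 0, -0.1975)  len=0.8421
  (v0,v9,v5) [+-+] → (2.23548, 0.729247, -0.1975)–(1.32827, 2.30061, -0.1975)  len=1.8145
  (v7,v12,v8) [++-] → (0.493351, 1.5005, -0.1975)–(0.8663, 1.5005, -0.1975)  len=0.3729
  (v8,v12,v13) [-+-] → (0.493351, 1.5005, -0.1975)–(-0.8663, 1.5005, -0.1975)  len=1.3597
  (v9,v14,v5) [--+] → (0.486171, 2.30061, -0.1975)–(1.32827, 2.30061, -0.1975)  len=0.8421
  (v5,v14,v10) [+-+] → (0.486171, 2.30061, -0.1975)–(-1.32827, 2.30061, -0.1975)  len=1.8144
  (v12,v17,v13) [++-] → (-1.0528, 1.17751, -0.1975)–(-0.8663, 1.5005, -0.1975)  len=0.3730
  (v13,v17,v18) [-+-] → (-1.0528, 1.17751, -0.1975)–(-1.7327, 0, -0.1975)  len=1.3597
  (v14,v19,v10) [--+] → (-1.74928, 1.57137, -0.1975)–(-1.32827, 2.30061, -0.1975)  len=0.8421
  (v10,v19,v15) [+-+] → (-1.74928, 1.57137, -0.1975)–(-2.65649, 0, -0.1975)  len=1.8145
  (v17,v22,v18) [++-] → (-1.5462, -0.322988, -0.1975)–(-1.7327, 0, -0.1975)  len=0.3730
  (v18,v22,v23) [-+-] → (-1.5462, -0.322988, -0.1975)–(-0.8663, -1.5005, -0.1975)  len=1.3597
  (v19,v24,v15) [--+] → (-2.23548, -0.729247, -0.1975)–(-2.65649, 0, -0.1975)  len=0.8421
  (v15,v24,v20) [+-+] → (-2.23548, -0.729247, -0.1975)–(-1.32827, -2.30061, -0.1975)  len=1.8145
  (v22,v27,v23) [++-] → (-0.493351, -1.5005, -0.1975)–(-0.8663, -1.5005, -0.1975)  len=0.3729
  (v23,v27,v28) [-+-] → (-0.493351, -1.5005, -0.1975)–(0.8663, -1.5005, -0.1975)  len=1.3597
  (v24,v29,v20) [--+] → (-0.486171, -2.30061, -0.1975)–(-1.32827, -2.30061, -0.1975)  len=0.8421
  (v20,v29,v25) [+-+] → (-0.486171, -2.30061, -0.1975)–(1.32827, -2.30061, -0.1975)  len=1.8144
  (v27,v2,v28) [++-] → (1.0528, -1.17751, -0.1975)–(0.8663, -1.5005, -0.1975)  len=0.3730
  (v28,v2,v3) [-+-] → (1.0528, -1.17751, -0.1975)–(1.7327, 0, -0.1975)  len=1.3597
  (v29,v4,v25) [--+] → (1.74928, -1.57137, -0.1975)–(1.32827, -2.30061, -0.1975)  len=0.8421
  (v25,v4,v0) [+-+] → (1.74928, -1.57137, -0.1975)–(2.65649, 0, -0.1975)  len=1.8145

Chained into 2 loop(s):
  loop 1: 12 segments, perimeter = 10.3959
  loop 2: 12 segments, perimeter = 15.9391
Total perimeter = 26.335


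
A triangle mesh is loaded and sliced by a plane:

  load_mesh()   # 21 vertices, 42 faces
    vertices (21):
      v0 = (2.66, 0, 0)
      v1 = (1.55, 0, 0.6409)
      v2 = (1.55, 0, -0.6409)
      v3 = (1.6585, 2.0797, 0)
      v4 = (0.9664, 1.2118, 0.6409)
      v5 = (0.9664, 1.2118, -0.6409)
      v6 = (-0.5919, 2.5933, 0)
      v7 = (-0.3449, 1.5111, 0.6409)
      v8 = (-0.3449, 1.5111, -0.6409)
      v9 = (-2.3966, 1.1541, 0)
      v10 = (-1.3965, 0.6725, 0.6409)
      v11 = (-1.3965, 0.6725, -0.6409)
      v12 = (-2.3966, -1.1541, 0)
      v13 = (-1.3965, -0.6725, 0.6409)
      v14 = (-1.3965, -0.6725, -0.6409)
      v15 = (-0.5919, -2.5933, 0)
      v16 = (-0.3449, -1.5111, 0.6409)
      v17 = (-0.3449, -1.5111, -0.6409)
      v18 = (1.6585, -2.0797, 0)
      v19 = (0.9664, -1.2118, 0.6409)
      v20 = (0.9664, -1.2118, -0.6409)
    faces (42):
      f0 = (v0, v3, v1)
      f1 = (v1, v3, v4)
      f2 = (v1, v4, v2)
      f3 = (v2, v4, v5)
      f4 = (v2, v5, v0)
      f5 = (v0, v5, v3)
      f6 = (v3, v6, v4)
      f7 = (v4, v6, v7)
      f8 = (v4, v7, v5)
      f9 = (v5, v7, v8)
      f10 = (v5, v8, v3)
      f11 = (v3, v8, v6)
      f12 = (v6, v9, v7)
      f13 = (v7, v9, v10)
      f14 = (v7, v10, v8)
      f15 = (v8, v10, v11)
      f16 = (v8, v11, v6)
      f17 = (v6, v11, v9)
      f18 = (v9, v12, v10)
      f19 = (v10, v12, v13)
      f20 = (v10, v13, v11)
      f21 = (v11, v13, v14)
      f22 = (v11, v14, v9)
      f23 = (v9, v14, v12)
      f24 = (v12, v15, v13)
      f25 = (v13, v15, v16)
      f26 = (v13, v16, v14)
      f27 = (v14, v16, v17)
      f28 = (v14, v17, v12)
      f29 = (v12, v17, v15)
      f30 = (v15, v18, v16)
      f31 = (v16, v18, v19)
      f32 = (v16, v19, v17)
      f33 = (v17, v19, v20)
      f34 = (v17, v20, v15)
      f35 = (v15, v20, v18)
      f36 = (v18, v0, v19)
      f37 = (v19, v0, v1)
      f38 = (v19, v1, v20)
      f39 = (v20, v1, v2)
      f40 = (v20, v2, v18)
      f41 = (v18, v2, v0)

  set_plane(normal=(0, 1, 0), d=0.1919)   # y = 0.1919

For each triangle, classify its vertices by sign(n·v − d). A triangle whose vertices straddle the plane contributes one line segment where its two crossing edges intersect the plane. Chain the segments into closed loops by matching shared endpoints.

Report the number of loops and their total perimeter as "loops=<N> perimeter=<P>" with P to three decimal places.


Straddling triangles (12 of 42):
  (v0,v3,v1) [-+-] → (2.56759, 0.1919, 0)–(1.56001, 0.1919, 0.581762)  len=1.1635
  (v1,v3,v4) [-++] → (1.56001, 0.1919, 0.581762)–(1.45758, 0.1919, 0.6409)  len=0.1183
  (v1,v4,v2) [-+-] → (1.45758, 0.1919, 0.6409)–(1.45758, 0.1919, -0.437915)  len=1.0788
  (v2,v4,v5) [-++] → (1.45758, 0.1919, -0.437915)–(1.45758, 0.1919, -0.6409)  len=0.2030
  (v2,v5,v0) [-+-] → (1.45758, 0.1919, -0.6409)–(2.3918, 0.1919, -0.101493)  len=1.0788
  (v0,v5,v3) [-++] → (2.3918, 0.1919, -0.101493)–(2.56759, 0.1919, 0)  len=0.2030
  (v9,v12,v10) [+-+] → (-2.3966, 0.1919, 0)–(-1.65964, 0.1919, 0.472272)  len=0.8753
  (v10,v12,v13) [+--] → (-1.65964, 0.1919, 0.472272)–(-1.3965, 0.1919, 0.6409)  len=0.3125
  (v10,v13,v11) [+-+] → (-1.3965, 0.1919, 0.6409)–(-1.3965, 0.1919, -0.182883)  len=0.8238
  (v11,v13,v14) [+--] → (-1.3965, 0.1919, -0.182883)–(-1.3965, 0.1919, -0.6409)  len=0.4580
  (v11,v14,v9) [+-+] → (-1.3965, 0.1919, -0.6409)–(-1.86978, 0.1919, -0.337608)  len=0.5621
  (v9,v14,v12) [+--] → (-1.86978, 0.1919, -0.337608)–(-2.3966, 0.1919, 0)  len=0.6257

Chained into 2 loop(s):
  loop 1: 6 segments, perimeter = 3.8453
  loop 2: 6 segments, perimeter = 3.6575
Total perimeter = 7.503

loops=2 perimeter=7.503


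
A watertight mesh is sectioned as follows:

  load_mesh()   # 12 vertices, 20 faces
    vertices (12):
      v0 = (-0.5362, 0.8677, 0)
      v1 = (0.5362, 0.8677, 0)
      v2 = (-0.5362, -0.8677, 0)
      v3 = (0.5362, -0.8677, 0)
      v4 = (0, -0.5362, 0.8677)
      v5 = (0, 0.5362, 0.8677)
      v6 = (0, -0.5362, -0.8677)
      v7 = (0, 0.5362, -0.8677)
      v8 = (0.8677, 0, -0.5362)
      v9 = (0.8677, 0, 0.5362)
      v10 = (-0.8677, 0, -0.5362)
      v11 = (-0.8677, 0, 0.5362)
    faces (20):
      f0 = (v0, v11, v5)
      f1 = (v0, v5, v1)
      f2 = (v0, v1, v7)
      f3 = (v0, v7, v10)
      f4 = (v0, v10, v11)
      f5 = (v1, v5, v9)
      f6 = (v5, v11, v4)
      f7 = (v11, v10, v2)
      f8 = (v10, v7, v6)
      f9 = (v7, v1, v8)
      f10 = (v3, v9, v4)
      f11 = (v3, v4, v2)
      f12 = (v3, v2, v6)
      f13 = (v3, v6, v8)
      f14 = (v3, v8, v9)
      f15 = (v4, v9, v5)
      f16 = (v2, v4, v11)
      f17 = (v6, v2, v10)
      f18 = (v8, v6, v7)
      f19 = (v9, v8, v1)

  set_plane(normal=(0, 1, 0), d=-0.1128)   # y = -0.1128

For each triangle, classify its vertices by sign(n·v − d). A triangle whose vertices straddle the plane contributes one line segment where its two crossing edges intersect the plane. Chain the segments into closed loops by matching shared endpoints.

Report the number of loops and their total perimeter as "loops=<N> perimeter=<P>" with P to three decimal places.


loops=1 perimeter=5.589

Straddling triangles (10 of 20):
  (v5,v11,v4) [++-] → (-0.685163, -0.1128, 0.605937)–(0, -0.1128, 0.8677)  len=0.7335
  (v11,v10,v2) [++-] → (-0.824605, -0.1128, -0.466495)–(-0.824605, -0.1128, 0.466495)  len=0.9330
  (v10,v7,v6) [++-] → (0, -0.1128, -0.8677)–(-0.685163, -0.1128, -0.605937)  len=0.7335
  (v3,v9,v4) [-+-] → (0.824605, -0.1128, 0.466495)–(0.685163, -0.1128, 0.605937)  len=0.1972
  (v3,v6,v8) [--+] → (0.685163, -0.1128, -0.605937)–(0.824605, -0.1128, -0.466495)  len=0.1972
  (v3,v8,v9) [-++] → (0.824605, -0.1128, -0.466495)–(0.824605, -0.1128, 0.466495)  len=0.9330
  (v4,v9,v5) [-++] → (0.685163, -0.1128, 0.605937)–(0, -0.1128, 0.8677)  len=0.7335
  (v2,v4,v11) [--+] → (-0.685163, -0.1128, 0.605937)–(-0.824605, -0.1128, 0.466495)  len=0.1972
  (v6,v2,v10) [--+] → (-0.824605, -0.1128, -0.466495)–(-0.685163, -0.1128, -0.605937)  len=0.1972
  (v8,v6,v7) [+-+] → (0.685163, -0.1128, -0.605937)–(0, -0.1128, -0.8677)  len=0.7335

Chained into 1 loop(s):
  loop 1: 10 segments, perimeter = 5.5886
Total perimeter = 5.589


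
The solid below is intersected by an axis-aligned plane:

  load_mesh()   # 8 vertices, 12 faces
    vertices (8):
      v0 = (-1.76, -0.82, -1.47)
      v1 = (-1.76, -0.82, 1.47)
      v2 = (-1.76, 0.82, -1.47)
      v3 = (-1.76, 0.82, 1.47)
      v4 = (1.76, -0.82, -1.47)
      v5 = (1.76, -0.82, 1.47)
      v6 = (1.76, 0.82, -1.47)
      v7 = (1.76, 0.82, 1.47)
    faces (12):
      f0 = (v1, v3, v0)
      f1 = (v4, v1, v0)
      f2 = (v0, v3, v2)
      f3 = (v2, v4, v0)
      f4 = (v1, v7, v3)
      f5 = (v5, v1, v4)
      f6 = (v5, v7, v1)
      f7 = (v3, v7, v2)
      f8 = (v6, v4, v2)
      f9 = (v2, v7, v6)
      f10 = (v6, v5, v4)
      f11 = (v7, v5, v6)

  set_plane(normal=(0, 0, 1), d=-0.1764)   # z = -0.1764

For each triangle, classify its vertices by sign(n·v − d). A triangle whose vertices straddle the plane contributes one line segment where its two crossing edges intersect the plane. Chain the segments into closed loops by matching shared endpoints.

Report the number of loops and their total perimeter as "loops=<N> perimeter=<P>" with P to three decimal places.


Straddling triangles (8 of 12):
  (v1,v3,v0) [++-] → (-1.76, -0.0984, -0.1764)–(-1.76, -0.82, -0.1764)  len=0.7216
  (v4,v1,v0) [-+-] → (0.2112, -0.82, -0.1764)–(-1.76, -0.82, -0.1764)  len=1.9712
  (v0,v3,v2) [-+-] → (-1.76, -0.0984, -0.1764)–(-1.76, 0.82, -0.1764)  len=0.9184
  (v5,v1,v4) [++-] → (0.2112, -0.82, -0.1764)–(1.76, -0.82, -0.1764)  len=1.5488
  (v3,v7,v2) [++-] → (-0.2112, 0.82, -0.1764)–(-1.76, 0.82, -0.1764)  len=1.5488
  (v2,v7,v6) [-+-] → (-0.2112, 0.82, -0.1764)–(1.76, 0.82, -0.1764)  len=1.9712
  (v6,v5,v4) [-+-] → (1.76, 0.0984, -0.1764)–(1.76, -0.82, -0.1764)  len=0.9184
  (v7,v5,v6) [++-] → (1.76, 0.0984, -0.1764)–(1.76, 0.82, -0.1764)  len=0.7216

Chained into 1 loop(s):
  loop 1: 8 segments, perimeter = 10.3200
Total perimeter = 10.320

loops=1 perimeter=10.320


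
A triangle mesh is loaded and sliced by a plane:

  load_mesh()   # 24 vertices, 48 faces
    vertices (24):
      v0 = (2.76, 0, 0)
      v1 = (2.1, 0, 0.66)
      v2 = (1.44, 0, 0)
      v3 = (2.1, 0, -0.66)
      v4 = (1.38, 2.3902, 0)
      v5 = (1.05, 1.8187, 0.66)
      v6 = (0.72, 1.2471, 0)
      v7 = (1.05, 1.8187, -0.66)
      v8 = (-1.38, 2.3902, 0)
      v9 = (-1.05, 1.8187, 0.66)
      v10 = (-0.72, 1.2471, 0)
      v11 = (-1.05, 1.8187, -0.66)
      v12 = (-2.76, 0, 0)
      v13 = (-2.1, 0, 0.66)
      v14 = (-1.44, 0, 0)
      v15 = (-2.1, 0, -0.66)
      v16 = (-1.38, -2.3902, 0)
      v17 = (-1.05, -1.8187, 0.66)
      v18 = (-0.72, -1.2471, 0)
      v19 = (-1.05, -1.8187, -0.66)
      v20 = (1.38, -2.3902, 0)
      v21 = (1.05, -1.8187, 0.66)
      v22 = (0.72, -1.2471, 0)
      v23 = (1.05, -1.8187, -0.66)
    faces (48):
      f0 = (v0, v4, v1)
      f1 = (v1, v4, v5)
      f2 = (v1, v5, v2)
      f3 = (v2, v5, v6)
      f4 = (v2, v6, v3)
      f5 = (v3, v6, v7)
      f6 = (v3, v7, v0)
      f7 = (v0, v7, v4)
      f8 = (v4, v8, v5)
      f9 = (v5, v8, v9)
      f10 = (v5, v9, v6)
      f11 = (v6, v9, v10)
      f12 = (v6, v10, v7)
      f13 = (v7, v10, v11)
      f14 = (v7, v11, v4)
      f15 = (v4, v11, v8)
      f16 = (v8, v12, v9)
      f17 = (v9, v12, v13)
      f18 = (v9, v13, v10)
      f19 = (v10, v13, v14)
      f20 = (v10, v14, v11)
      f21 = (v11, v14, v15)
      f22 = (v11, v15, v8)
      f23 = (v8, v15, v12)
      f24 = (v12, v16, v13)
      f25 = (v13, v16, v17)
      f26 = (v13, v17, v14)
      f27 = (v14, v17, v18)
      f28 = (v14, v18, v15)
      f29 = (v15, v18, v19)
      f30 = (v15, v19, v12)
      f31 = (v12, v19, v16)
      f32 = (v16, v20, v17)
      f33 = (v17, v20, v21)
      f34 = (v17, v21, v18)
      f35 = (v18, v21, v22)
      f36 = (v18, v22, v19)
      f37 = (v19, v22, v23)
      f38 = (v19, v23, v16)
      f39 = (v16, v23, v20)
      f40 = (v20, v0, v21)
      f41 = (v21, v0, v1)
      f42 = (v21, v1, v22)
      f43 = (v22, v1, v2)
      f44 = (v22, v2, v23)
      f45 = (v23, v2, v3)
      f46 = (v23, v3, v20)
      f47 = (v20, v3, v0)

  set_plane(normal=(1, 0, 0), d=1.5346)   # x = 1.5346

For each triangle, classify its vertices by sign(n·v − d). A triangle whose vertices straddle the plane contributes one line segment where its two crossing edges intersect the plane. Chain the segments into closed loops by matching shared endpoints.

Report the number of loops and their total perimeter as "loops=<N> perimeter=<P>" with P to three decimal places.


loops=1 perimeter=9.803

Straddling triangles (14 of 48):
  (v0,v4,v1) [+-+] → (1.5346, 2.12243, 0)–(1.5346, 1.87697, 0.141717)  len=0.2834
  (v1,v4,v5) [+--] → (1.5346, 1.87697, 0.141717)–(1.5346, 0.979327, 0.66)  len=1.0365
  (v1,v5,v2) [+--] → (1.5346, 0.979327, 0.66)–(1.5346, 0, 0.0946)  len=1.1308
  (v2,v6,v3) [--+] → (1.5346, 0.51095, -0.389591)–(1.5346, 0, -0.0946)  len=0.5900
  (v3,v6,v7) [+--] → (1.5346, 0.51095, -0.389591)–(1.5346, 0.979327, -0.66)  len=0.5408
  (v3,v7,v0) [+-+] → (1.5346, 0.979327, -0.66)–(1.5346, 1.3033, -0.472961)  len=0.3741
  (v0,v7,v4) [+--] → (1.5346, 1.3033, -0.472961)–(1.5346, 2.12243, 0)  len=0.9459
  (v20,v0,v21) [-+-] → (1.5346, -2.12243, 0)–(1.5346, -1.3033, 0.472961)  len=0.9459
  (v21,v0,v1) [-++] → (1.5346, -1.3033, 0.472961)–(1.5346, -0.979327, 0.66)  len=0.3741
  (v21,v1,v22) [-+-] → (1.5346, -0.979327, 0.66)–(1.5346, -0.51095, 0.389591)  len=0.5408
  (v22,v1,v2) [-+-] → (1.5346, -0.51095, 0.389591)–(1.5346, 0, 0.0946)  len=0.5900
  (v23,v2,v3) [--+] → (1.5346, 0, -0.0946)–(1.5346, -0.979327, -0.66)  len=1.1308
  (v23,v3,v20) [-+-] → (1.5346, -0.979327, -0.66)–(1.5346, -1.87697, -0.141717)  len=1.0365
  (v20,v3,v0) [-++] → (1.5346, -1.87697, -0.141717)–(1.5346, -2.12243, 0)  len=0.2834

Chained into 1 loop(s):
  loop 1: 14 segments, perimeter = 9.8031
Total perimeter = 9.803


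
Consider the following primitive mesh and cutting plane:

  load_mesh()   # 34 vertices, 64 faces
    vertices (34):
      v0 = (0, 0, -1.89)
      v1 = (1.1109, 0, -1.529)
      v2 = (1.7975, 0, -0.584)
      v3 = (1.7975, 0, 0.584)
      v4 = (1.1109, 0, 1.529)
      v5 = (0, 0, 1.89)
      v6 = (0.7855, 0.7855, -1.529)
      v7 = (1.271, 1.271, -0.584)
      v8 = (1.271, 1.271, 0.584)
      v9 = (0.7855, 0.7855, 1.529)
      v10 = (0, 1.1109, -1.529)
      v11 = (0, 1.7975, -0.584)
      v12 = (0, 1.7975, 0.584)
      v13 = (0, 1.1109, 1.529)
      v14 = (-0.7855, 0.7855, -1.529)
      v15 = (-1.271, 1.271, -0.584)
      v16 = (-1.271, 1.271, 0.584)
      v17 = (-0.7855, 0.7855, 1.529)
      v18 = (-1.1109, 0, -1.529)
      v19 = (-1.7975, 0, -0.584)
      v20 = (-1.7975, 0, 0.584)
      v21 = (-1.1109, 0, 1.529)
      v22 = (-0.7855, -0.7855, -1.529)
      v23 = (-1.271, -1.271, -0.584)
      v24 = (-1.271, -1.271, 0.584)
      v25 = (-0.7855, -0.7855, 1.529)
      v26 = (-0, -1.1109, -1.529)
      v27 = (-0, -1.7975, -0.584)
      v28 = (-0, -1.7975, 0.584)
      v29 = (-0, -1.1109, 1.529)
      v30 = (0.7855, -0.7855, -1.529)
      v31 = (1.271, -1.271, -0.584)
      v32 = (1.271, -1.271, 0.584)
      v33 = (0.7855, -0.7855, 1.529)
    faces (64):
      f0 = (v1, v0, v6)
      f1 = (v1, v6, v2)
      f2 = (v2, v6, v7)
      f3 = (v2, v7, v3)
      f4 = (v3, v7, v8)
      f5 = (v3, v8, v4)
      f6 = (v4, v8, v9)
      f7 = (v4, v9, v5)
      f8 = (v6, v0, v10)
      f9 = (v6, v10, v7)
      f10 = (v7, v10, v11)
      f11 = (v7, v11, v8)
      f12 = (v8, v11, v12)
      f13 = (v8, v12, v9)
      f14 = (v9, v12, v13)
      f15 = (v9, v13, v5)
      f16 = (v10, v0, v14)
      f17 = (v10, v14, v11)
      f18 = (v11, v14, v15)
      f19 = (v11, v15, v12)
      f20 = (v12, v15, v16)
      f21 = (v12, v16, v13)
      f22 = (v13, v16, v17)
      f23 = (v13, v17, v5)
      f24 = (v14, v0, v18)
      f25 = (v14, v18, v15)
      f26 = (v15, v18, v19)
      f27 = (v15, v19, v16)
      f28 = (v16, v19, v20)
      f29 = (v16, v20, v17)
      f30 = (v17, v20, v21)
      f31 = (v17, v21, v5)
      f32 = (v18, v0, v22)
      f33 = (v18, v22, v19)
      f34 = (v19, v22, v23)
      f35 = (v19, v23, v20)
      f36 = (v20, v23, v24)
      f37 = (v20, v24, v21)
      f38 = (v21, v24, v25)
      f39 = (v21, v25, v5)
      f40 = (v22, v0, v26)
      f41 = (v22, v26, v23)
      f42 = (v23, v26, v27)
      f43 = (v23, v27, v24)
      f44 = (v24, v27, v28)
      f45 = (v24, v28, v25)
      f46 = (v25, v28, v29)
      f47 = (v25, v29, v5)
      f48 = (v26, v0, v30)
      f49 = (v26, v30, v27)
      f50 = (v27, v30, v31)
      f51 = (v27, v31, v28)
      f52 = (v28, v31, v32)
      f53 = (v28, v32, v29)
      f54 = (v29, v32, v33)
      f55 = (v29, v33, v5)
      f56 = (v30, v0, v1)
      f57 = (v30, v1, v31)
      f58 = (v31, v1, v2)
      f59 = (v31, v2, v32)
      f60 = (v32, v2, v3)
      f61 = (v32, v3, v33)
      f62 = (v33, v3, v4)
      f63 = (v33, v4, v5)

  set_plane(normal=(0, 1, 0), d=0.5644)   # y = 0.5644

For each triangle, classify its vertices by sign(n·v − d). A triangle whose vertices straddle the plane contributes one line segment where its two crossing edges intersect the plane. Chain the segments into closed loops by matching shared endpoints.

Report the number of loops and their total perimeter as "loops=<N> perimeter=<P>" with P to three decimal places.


Straddling triangles (20 of 64):
  (v1,v0,v6) [--+] → (0.5644, 0.5644, -1.63061)–(0.877093, 0.5644, -1.529)  len=0.3288
  (v1,v6,v2) [-+-] → (0.877093, 0.5644, -1.529)–(1.07035, 0.5644, -1.263)  len=0.3288
  (v2,v6,v7) [-++] → (1.07035, 0.5644, -1.263)–(1.5637, 0.5644, -0.584)  len=0.8393
  (v2,v7,v3) [-+-] → (1.5637, 0.5644, -0.584)–(1.5637, 0.5644, 0.0653382)  len=0.6493
  (v3,v7,v8) [-++] → (1.5637, 0.5644, 0.0653382)–(1.5637, 0.5644, 0.584)  len=0.5187
  (v3,v8,v4) [-+-] → (1.5637, 0.5644, 0.584)–(1.18199, 0.5644, 1.10936)  len=0.6494
  (v4,v8,v9) [-++] → (1.18199, 0.5644, 1.10936)–(0.877093, 0.5644, 1.529)  len=0.5187
  (v4,v9,v5) [-+-] → (0.877093, 0.5644, 1.529)–(0.5644, 0.5644, 1.63061)  len=0.3288
  (v6,v0,v10) [+-+] → (0.5644, 0.5644, -1.63061)–(0, 0.5644, -1.70659)  len=0.5695
  (v9,v13,v5) [++-] → (0, 0.5644, 1.70659)–(0.5644, 0.5644, 1.63061)  len=0.5695
  (v10,v0,v14) [+-+] → (0, 0.5644, -1.70659)–(-0.5644, 0.5644, -1.63061)  len=0.5695
  (v13,v17,v5) [++-] → (-0.5644, 0.5644, 1.63061)–(0, 0.5644, 1.70659)  len=0.5695
  (v14,v0,v18) [+--] → (-0.5644, 0.5644, -1.63061)–(-0.877093, 0.5644, -1.529)  len=0.3288
  (v14,v18,v15) [+-+] → (-0.877093, 0.5644, -1.529)–(-1.18199, 0.5644, -1.10936)  len=0.5187
  (v15,v18,v19) [+--] → (-1.18199, 0.5644, -1.10936)–(-1.5637, 0.5644, -0.584)  len=0.6494
  (v15,v19,v16) [+-+] → (-1.5637, 0.5644, -0.584)–(-1.5637, 0.5644, -0.0653382)  len=0.5187
  (v16,v19,v20) [+--] → (-1.5637, 0.5644, -0.0653382)–(-1.5637, 0.5644, 0.584)  len=0.6493
  (v16,v20,v17) [+-+] → (-1.5637, 0.5644, 0.584)–(-1.07035, 0.5644, 1.263)  len=0.8393
  (v17,v20,v21) [+--] → (-1.07035, 0.5644, 1.263)–(-0.877093, 0.5644, 1.529)  len=0.3288
  (v17,v21,v5) [+--] → (-0.877093, 0.5644, 1.529)–(-0.5644, 0.5644, 1.63061)  len=0.3288

Chained into 1 loop(s):
  loop 1: 20 segments, perimeter = 10.6015
Total perimeter = 10.602

loops=1 perimeter=10.602


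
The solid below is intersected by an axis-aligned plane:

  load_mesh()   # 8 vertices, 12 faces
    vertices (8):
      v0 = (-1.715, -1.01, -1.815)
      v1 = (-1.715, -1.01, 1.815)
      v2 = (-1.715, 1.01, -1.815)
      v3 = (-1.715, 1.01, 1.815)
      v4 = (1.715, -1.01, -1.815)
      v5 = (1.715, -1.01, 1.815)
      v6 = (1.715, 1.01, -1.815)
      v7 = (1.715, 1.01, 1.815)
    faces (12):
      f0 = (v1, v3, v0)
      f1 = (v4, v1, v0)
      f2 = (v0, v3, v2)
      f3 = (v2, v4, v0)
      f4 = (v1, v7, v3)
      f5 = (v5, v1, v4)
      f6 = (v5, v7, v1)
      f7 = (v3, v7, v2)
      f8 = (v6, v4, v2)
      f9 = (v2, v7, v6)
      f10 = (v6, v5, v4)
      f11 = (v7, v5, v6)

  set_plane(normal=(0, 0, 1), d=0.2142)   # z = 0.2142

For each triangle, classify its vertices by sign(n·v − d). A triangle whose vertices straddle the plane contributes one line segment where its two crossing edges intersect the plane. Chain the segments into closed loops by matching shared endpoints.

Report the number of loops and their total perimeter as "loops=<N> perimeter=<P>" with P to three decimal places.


loops=1 perimeter=10.900

Straddling triangles (8 of 12):
  (v1,v3,v0) [++-] → (-1.715, 0.119197, 0.2142)–(-1.715, -1.01, 0.2142)  len=1.1292
  (v4,v1,v0) [-+-] → (-0.202398, -1.01, 0.2142)–(-1.715, -1.01, 0.2142)  len=1.5126
  (v0,v3,v2) [-+-] → (-1.715, 0.119197, 0.2142)–(-1.715, 1.01, 0.2142)  len=0.8908
  (v5,v1,v4) [++-] → (-0.202398, -1.01, 0.2142)–(1.715, -1.01, 0.2142)  len=1.9174
  (v3,v7,v2) [++-] → (0.202398, 1.01, 0.2142)–(-1.715, 1.01, 0.2142)  len=1.9174
  (v2,v7,v6) [-+-] → (0.202398, 1.01, 0.2142)–(1.715, 1.01, 0.2142)  len=1.5126
  (v6,v5,v4) [-+-] → (1.715, -0.119197, 0.2142)–(1.715, -1.01, 0.2142)  len=0.8908
  (v7,v5,v6) [++-] → (1.715, -0.119197, 0.2142)–(1.715, 1.01, 0.2142)  len=1.1292

Chained into 1 loop(s):
  loop 1: 8 segments, perimeter = 10.9000
Total perimeter = 10.900


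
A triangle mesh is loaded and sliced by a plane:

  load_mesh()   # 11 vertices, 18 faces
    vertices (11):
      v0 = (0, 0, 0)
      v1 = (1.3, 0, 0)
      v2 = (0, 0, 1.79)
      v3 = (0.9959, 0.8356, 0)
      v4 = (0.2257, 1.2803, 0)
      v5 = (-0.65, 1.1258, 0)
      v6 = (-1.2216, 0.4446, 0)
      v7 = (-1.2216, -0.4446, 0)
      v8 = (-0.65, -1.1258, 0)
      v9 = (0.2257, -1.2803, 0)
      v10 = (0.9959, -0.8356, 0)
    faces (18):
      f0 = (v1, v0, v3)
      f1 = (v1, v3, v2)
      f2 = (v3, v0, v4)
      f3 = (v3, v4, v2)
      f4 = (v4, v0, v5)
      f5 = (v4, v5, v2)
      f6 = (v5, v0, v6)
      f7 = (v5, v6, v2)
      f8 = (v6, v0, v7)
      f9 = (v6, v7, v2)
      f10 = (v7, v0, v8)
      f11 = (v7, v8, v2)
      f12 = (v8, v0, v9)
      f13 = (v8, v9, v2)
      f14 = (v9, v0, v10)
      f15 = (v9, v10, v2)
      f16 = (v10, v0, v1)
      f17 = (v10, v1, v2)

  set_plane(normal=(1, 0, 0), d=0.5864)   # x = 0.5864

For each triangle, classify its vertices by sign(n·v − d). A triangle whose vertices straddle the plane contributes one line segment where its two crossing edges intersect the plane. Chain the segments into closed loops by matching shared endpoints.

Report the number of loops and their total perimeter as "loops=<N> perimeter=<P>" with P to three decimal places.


Straddling triangles (8 of 18):
  (v1,v0,v3) [+-+] → (0.5864, 0, 0)–(0.5864, 0.492013, 0)  len=0.4920
  (v1,v3,v2) [++-] → (0.5864, 0.492013, 0.736023)–(0.5864, 0, 0.982572)  len=0.5503
  (v3,v0,v4) [+--] → (0.5864, 0.492013, 0)–(0.5864, 1.07204, 0)  len=0.5800
  (v3,v4,v2) [+--] → (0.5864, 1.07204, 0)–(0.5864, 0.492013, 0.736023)  len=0.9371
  (v9,v0,v10) [--+] → (0.5864, -0.492013, 0)–(0.5864, -1.07204, 0)  len=0.5800
  (v9,v10,v2) [-+-] → (0.5864, -1.07204, 0)–(0.5864, -0.492013, 0.736023)  len=0.9371
  (v10,v0,v1) [+-+] → (0.5864, -0.492013, 0)–(0.5864, 0, 0)  len=0.4920
  (v10,v1,v2) [++-] → (0.5864, 0, 0.982572)–(0.5864, -0.492013, 0.736023)  len=0.5503

Chained into 1 loop(s):
  loop 1: 8 segments, perimeter = 5.1189
Total perimeter = 5.119

loops=1 perimeter=5.119
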